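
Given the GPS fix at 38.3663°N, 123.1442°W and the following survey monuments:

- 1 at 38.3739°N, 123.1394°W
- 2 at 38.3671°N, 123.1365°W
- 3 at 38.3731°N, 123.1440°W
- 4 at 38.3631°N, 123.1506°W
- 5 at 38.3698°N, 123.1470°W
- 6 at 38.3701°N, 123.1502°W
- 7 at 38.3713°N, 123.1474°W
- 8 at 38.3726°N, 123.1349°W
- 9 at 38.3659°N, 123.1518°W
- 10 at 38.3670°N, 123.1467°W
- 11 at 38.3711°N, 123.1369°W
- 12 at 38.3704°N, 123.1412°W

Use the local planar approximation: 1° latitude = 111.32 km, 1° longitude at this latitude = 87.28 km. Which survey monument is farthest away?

Distances from 38.3663°N, 123.1442°W:
1: 0.9441 km
2: 0.6779 km
3: 0.7572 km
4: 0.6625 km
5: 0.4599 km
6: 0.6732 km
7: 0.6227 km
8: 1.0727 km
9: 0.6648 km
10: 0.2317 km
11: 0.8315 km
12: 0.5262 km
Maximum: 8 at 1.0727 km.

8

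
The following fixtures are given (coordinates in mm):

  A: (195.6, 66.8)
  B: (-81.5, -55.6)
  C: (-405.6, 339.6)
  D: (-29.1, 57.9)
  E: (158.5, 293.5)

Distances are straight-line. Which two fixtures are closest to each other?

B and D

Pairwise distances:
B–D: 125.0 mm
A–D: 224.9 mm
A–E: 229.7 mm
D–E: 301.2 mm
A–B: 302.9 mm
B–E: 423.6 mm
C–D: 470.2 mm
B–C: 511.1 mm
C–E: 566.0 mm
A–C: 660.2 mm
Closest pair: B–D at 125.0 mm.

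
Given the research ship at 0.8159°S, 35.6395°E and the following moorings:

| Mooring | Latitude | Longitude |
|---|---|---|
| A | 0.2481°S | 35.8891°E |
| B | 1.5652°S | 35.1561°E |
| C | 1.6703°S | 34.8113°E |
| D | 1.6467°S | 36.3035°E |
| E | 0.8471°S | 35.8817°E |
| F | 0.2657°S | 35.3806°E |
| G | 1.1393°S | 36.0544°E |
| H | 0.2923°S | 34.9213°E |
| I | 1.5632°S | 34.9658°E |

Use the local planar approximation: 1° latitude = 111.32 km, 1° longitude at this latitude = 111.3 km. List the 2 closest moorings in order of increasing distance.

Distances from 0.8159°S, 35.6395°E:
A: √((0.5678·111.32)² + (0.2496·111.3)²) = √(3995.187551 + 771.755069) = 69.0430 km
B: √((-0.7493·111.32)² + (-0.4834·111.3)²) = √(6957.574423 + 2894.700398) = 99.2586 km
C: √((-0.8544·111.32)² + (-0.8282·111.3)²) = √(9046.256021 + 8496.905359) = 132.4506 km
D: √((-0.8308·111.32)² + (0.6640·111.3)²) = √(8553.411595 + 5461.682970) = 118.3854 km
E: √((-0.0312·111.32)² + (0.2422·111.3)²) = √(12.063007 + 726.672301) = 27.1797 km
F: √((0.5502·111.32)² + (-0.2589·111.3)²) = √(3751.349843 + 830.337074) = 67.6882 km
G: √((-0.3234·111.32)² + (0.4149·111.3)²) = √(1296.063937 + 2132.441856) = 58.5534 km
H: √((0.5236·111.32)² + (-0.7182·111.3)²) = √(3397.392088 + 6389.709740) = 98.9298 km
I: √((-0.7473·111.32)² + (-0.6737·111.3)²) = √(6920.482262 + 5622.421795) = 111.9951 km
Sorted: E (27.1797 km) < G (58.5534 km) < F (67.6882 km) < A (69.0430 km) < …

E, G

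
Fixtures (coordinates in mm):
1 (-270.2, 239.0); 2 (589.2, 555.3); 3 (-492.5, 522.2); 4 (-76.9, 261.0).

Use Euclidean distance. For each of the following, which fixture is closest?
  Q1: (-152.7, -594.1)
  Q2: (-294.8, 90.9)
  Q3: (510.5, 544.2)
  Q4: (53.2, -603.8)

Q1→1; Q2→1; Q3→2; Q4→4

Q1 at (-152.7, -594.1):
  1: √((-117.5)² + (833.1)²) = √(13806.250 + 694055.610) = 841.3 mm
  2: √((741.9)² + (1149.4)²) = √(550415.610 + 1321120.360) = 1368.0 mm
  3: √((-339.8)² + (1116.3)²) = √(115464.040 + 1246125.690) = 1166.9 mm
  4: √((75.8)² + (855.1)²) = √(5745.640 + 731196.010) = 858.5 mm
  → nearest: 1 (841.3 mm)
Q2 at (-294.8, 90.9):
  1: √((24.6)² + (148.1)²) = √(605.160 + 21933.610) = 150.1 mm
  2: √((884.0)² + (464.4)²) = √(781456.000 + 215667.360) = 998.6 mm
  3: √((-197.7)² + (431.3)²) = √(39085.290 + 186019.690) = 474.5 mm
  4: √((217.9)² + (170.1)²) = √(47480.410 + 28934.010) = 276.4 mm
  → nearest: 1 (150.1 mm)
Q3 at (510.5, 544.2):
  1: √((-780.7)² + (-305.2)²) = √(609492.490 + 93147.040) = 838.2 mm
  2: √((78.7)² + (11.1)²) = √(6193.690 + 123.210) = 79.5 mm
  3: √((-1003.0)² + (-22.0)²) = √(1006009.000 + 484.000) = 1003.2 mm
  4: √((-587.4)² + (-283.2)²) = √(345038.760 + 80202.240) = 652.1 mm
  → nearest: 2 (79.5 mm)
Q4 at (53.2, -603.8):
  1: √((-323.4)² + (842.8)²) = √(104587.560 + 710311.840) = 902.7 mm
  2: √((536.0)² + (1159.1)²) = √(287296.000 + 1343512.810) = 1277.0 mm
  3: √((-545.7)² + (1126.0)²) = √(297788.490 + 1267876.000) = 1251.3 mm
  4: √((-130.1)² + (864.8)²) = √(16926.010 + 747879.040) = 874.5 mm
  → nearest: 4 (874.5 mm)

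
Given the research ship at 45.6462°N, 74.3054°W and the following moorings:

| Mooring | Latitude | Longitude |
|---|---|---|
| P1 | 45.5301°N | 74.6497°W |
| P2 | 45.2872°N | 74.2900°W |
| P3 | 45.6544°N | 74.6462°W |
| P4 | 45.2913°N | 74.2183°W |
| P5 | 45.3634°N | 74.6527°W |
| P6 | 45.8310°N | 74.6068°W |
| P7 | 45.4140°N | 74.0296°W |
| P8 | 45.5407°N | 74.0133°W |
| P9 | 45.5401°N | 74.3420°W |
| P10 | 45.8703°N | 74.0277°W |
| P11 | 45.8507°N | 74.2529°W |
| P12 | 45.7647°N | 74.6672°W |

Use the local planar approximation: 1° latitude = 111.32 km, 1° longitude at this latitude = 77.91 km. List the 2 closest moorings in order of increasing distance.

Distances from 45.6462°N, 74.3054°W:
P1: 29.7756 km
P2: 39.9819 km
P3: 26.5674 km
P4: 40.0860 km
P5: 41.5116 km
P6: 31.2188 km
P7: 33.6134 km
P8: 25.6092 km
P9: 12.1504 km
P10: 33.0219 km
P11: 23.1295 km
P12: 31.1218 km
Sorted: P9 (12.1504 km) < P11 (23.1295 km) < P8 (25.6092 km) < P3 (26.5674 km) < …

P9, P11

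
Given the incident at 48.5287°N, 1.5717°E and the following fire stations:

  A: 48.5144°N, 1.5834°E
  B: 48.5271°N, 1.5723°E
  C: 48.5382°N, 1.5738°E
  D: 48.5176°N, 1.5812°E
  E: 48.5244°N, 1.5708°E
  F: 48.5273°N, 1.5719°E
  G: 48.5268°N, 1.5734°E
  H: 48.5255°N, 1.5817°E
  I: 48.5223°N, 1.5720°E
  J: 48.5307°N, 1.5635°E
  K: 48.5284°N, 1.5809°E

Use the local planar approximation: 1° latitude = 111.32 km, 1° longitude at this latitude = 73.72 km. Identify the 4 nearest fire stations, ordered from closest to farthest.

Distances from 48.5287°N, 1.5717°E:
A: √((-0.0143·111.32)² + (0.0117·73.72)²) = √(2.534069 + 0.743948) = 1.8105 km
B: √((-0.0016·111.32)² + (0.0006·73.72)²) = √(0.031724 + 0.001956) = 0.1835 km
C: √((0.0095·111.32)² + (0.0021·73.72)²) = √(1.118391 + 0.023967) = 1.0688 km
D: √((-0.0111·111.32)² + (0.0095·73.72)²) = √(1.526836 + 0.490476) = 1.4203 km
E: √((-0.0043·111.32)² + (-0.0009·73.72)²) = √(0.229131 + 0.004402) = 0.4833 km
F: √((-0.0014·111.32)² + (0.0002·73.72)²) = √(0.024289 + 0.000217) = 0.1565 km
G: √((-0.0019·111.32)² + (0.0017·73.72)²) = √(0.044736 + 0.015706) = 0.2458 km
H: √((-0.0032·111.32)² + (0.0100·73.72)²) = √(0.126896 + 0.543464) = 0.8188 km
I: √((-0.0064·111.32)² + (0.0003·73.72)²) = √(0.507582 + 0.000489) = 0.7128 km
J: √((0.0020·111.32)² + (-0.0082·73.72)²) = √(0.049569 + 0.365425) = 0.6442 km
K: √((-0.0003·111.32)² + (0.0092·73.72)²) = √(0.001115 + 0.459988) = 0.6790 km
Sorted: F (0.1565 km) < B (0.1835 km) < G (0.2458 km) < E (0.4833 km) < J (0.6442 km) < K (0.6790 km) < …

F, B, G, E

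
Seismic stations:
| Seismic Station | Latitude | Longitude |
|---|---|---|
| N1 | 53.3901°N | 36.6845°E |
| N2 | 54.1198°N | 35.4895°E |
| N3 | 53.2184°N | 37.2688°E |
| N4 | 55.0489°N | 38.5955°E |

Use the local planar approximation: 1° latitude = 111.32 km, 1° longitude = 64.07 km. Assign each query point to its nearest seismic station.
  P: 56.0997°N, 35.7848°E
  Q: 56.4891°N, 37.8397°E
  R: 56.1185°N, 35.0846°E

P at 56.0997°N, 35.7848°E:
  N1: √((-2.7096·111.32)² + (0.8997·64.07)²) = √(90982.268818 + 3322.805257) = 307.0913 km
  N2: √((-1.9799·111.32)² + (-0.2953·64.07)²) = √(48577.247900 + 357.961519) = 221.2130 km
  N3: √((-2.8813·111.32)² + (1.4840·64.07)²) = √(102878.199228 + 9040.183581) = 334.5420 km
  N4: √((-1.0508·111.32)² + (2.8107·64.07)²) = √(13683.163726 + 32429.364290) = 214.7383 km
  → nearest: N4 (214.7383 km)
Q at 56.4891°N, 37.8397°E:
  N1: √((-3.0990·111.32)² + (-1.1552·64.07)²) = √(119011.669573 + 5478.022459) = 352.8310 km
  N2: √((-2.3693·111.32)² + (-2.3502·64.07)²) = √(69564.313590 + 22673.527491) = 303.7068 km
  N3: √((-3.2707·111.32)² + (-0.5709·64.07)²) = √(132564.676769 + 1337.918115) = 365.9270 km
  N4: √((-1.4402·111.32)² + (0.7558·64.07)²) = √(25703.484850 + 2344.894042) = 167.4765 km
  → nearest: N4 (167.4765 km)
R at 56.1185°N, 35.0846°E:
  N1: √((-2.7284·111.32)² + (1.5999·64.07)²) = √(92249.172061 + 10507.396596) = 320.5567 km
  N2: √((-1.9987·111.32)² + (0.4049·64.07)²) = √(49504.151402 + 672.984407) = 224.0025 km
  N3: √((-2.9001·111.32)² + (2.1842·64.07)²) = √(104225.105151 + 19583.677720) = 351.8647 km
  N4: √((-1.0696·111.32)² + (3.5109·64.07)²) = √(14177.158143 + 50599.516558) = 254.5126 km
  → nearest: N2 (224.0025 km)

P→N4; Q→N4; R→N2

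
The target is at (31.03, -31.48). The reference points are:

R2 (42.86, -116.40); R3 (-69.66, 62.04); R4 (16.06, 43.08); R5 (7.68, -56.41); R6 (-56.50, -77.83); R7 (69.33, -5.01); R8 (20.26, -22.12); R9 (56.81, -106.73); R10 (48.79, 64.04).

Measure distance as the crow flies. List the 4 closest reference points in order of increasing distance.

R8, R5, R7, R4

Distances from (31.03, -31.48):
R2: 85.74
R3: 137.42
R4: 76.05
R5: 34.16
R6: 99.04
R7: 46.56
R8: 14.27
R9: 79.54
R10: 97.16
Sorted: R8 (14.27) < R5 (34.16) < R7 (46.56) < R4 (76.05) < R9 (79.54) < R2 (85.74) < …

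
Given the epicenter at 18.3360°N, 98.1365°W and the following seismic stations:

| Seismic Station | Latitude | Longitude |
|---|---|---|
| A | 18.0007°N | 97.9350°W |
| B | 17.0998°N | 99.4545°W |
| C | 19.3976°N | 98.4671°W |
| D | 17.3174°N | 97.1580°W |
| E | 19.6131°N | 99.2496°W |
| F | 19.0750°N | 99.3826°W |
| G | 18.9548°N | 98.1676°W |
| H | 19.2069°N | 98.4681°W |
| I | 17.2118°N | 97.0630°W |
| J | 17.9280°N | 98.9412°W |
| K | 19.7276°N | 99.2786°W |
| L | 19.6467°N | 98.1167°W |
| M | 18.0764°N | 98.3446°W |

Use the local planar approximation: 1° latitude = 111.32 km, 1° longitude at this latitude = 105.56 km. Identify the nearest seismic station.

Distances from 18.3360°N, 98.1365°W:
A: 42.9608 km
B: 195.6890 km
C: 123.2224 km
D: 153.3830 km
E: 184.4380 km
F: 155.1449 km
G: 68.9630 km
H: 103.0742 km
I: 168.8272 km
J: 96.3242 km
K: 196.2976 km
L: 145.9221 km
M: 36.2999 km
Minimum: M at 36.2999 km.

M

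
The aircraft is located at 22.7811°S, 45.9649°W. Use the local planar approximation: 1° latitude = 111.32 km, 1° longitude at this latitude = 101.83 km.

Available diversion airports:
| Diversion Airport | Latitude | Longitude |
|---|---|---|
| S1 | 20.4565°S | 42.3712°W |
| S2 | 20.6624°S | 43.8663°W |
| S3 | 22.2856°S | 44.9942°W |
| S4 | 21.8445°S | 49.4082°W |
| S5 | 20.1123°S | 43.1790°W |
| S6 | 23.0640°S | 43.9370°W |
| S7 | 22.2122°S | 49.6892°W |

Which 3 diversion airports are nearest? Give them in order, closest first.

S3, S6, S2

Distances from 22.7811°S, 45.9649°W:
S1: 448.1976 km
S2: 318.2685 km
S3: 113.1951 km
S4: 365.8044 km
S5: 410.7821 km
S6: 208.8886 km
S7: 384.4968 km
Sorted: S3 (113.1951 km) < S6 (208.8886 km) < S2 (318.2685 km) < S4 (365.8044 km) < S7 (384.4968 km) < …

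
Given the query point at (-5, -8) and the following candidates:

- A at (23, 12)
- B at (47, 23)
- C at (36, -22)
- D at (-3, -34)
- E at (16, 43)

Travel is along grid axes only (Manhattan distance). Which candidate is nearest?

Distances from (-5, -8):
A: |28| + |20| = 28 + 20 = 48
B: |52| + |31| = 52 + 31 = 83
C: |41| + |-14| = 41 + 14 = 55
D: |2| + |-26| = 2 + 26 = 28
E: |21| + |51| = 21 + 51 = 72
Minimum: D at 28.

D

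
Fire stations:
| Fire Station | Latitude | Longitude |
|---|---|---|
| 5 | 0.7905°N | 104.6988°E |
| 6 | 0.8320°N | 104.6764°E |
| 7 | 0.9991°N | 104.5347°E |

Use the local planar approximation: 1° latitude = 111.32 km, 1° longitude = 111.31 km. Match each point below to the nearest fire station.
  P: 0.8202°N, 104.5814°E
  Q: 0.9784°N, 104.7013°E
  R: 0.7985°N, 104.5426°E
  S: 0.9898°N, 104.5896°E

P at 0.8202°N, 104.5814°E:
  5: 13.4795 km
  6: 10.6557 km
  7: 20.5824 km
  → nearest: 6 (10.6557 km)
Q at 0.9784°N, 104.7013°E:
  5: 20.9189 km
  6: 16.5312 km
  7: 18.6869 km
  → nearest: 6 (16.5312 km)
R at 0.7985°N, 104.5426°E:
  5: 17.4094 km
  6: 15.3531 km
  7: 22.3481 km
  → nearest: 6 (15.3531 km)
S at 0.9898°N, 104.5896°E:
  5: 25.2976 km
  6: 20.0480 km
  7: 6.1980 km
  → nearest: 7 (6.1980 km)

P→6; Q→6; R→6; S→7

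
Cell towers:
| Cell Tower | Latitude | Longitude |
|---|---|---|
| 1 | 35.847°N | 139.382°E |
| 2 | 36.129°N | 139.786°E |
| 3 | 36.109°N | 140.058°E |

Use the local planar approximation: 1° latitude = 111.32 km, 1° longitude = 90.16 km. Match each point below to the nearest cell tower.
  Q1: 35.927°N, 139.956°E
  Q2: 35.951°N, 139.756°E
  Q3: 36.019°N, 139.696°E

Q1→3; Q2→2; Q3→2

Q1 at 35.927°N, 139.956°E:
  1: 52.512 km
  2: 27.213 km
  3: 22.250 km
  → nearest: 3 (22.250 km)
Q2 at 35.951°N, 139.756°E:
  1: 35.652 km
  2: 19.999 km
  3: 32.415 km
  → nearest: 2 (19.999 km)
Q3 at 36.019°N, 139.696°E:
  1: 34.177 km
  2: 14.690 km
  3: 34.141 km
  → nearest: 2 (14.690 km)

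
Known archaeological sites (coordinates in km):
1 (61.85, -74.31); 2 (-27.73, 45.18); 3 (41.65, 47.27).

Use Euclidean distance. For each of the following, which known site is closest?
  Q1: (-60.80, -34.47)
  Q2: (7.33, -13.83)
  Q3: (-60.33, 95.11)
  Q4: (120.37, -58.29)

Q1 at (-60.80, -34.47):
  1: 128.96 km
  2: 86.24 km
  3: 131.06 km
  → nearest: 2 (86.24 km)
Q2 at (7.33, -13.83):
  1: 81.43 km
  2: 68.64 km
  3: 70.08 km
  → nearest: 2 (68.64 km)
Q3 at (-60.33, 95.11):
  1: 208.88 km
  2: 59.63 km
  3: 112.64 km
  → nearest: 2 (59.63 km)
Q4 at (120.37, -58.29):
  1: 60.67 km
  2: 180.66 km
  3: 131.68 km
  → nearest: 1 (60.67 km)

Q1→2; Q2→2; Q3→2; Q4→1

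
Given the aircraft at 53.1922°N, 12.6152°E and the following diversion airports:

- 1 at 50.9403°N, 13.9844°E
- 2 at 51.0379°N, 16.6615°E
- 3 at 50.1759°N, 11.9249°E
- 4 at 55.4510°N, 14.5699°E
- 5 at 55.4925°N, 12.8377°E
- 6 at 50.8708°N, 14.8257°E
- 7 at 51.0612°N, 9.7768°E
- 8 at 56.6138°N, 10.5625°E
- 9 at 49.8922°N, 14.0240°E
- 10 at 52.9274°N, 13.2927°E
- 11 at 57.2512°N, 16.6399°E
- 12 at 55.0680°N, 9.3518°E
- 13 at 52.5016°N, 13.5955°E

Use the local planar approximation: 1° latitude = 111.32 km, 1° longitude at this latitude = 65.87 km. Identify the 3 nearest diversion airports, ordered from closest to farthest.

10, 13, 5

Distances from 53.1922°N, 12.6152°E:
1: √((-2.2519·111.32)² + (1.3692·65.87)²) = √(62841.218453 + 8134.092518) = 266.4119 km
2: √((-2.1543·111.32)² + (4.0463·65.87)²) = √(57512.038088 + 71038.124160) = 358.5389 km
3: √((-3.0163·111.32)² + (-0.6903·65.87)²) = √(112744.525595 + 2067.526447) = 338.8393 km
4: √((2.2588·111.32)² + (1.9547·65.87)²) = √(63226.909387 + 16578.130455) = 282.4979 km
5: √((2.3003·111.32)² + (0.2225·65.87)²) = √(65571.535568 + 214.800534) = 256.4885 km
6: √((-2.3214·111.32)² + (2.2105·65.87)²) = √(66779.990899 + 21201.000944) = 296.6159 km
7: √((-2.1310·111.32)² + (-2.8384·65.87)²) = √(56274.713773 + 34956.063789) = 302.0443 km
8: √((3.4216·111.32)² + (-2.0527·65.87)²) = √(145079.105698 + 18282.108898) = 404.1797 km
9: √((-3.3000·111.32)² + (1.4088·65.87)²) = √(134950.430736 + 8611.404959) = 378.8955 km
10: √((-0.2648·111.32)² + (0.6775·65.87)²) = √(868.925129 + 1991.562435) = 53.4835 km
11: √((4.0590·111.32)² + (4.0247·65.87)²) = √(204166.506660 + 70281.715617) = 523.8781 km
12: √((1.8758·111.32)² + (-3.2634·65.87)²) = √(43603.309983 + 46207.869527) = 299.6851 km
13: √((-0.6906·111.32)² + (0.9803·65.87)²) = √(5910.164152 + 4169.589805) = 100.3980 km
Sorted: 10 (53.4835 km) < 13 (100.3980 km) < 5 (256.4885 km) < 1 (266.4119 km) < 4 (282.4979 km) < …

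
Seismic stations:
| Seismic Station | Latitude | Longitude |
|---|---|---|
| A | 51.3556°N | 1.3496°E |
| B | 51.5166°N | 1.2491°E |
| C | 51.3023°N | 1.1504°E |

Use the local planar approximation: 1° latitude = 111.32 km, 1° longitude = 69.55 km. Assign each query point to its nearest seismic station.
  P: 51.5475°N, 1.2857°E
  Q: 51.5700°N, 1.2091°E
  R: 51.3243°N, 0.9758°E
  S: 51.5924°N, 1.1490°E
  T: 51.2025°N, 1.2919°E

P→B; Q→B; R→C; S→B; T→C

P at 51.5475°N, 1.2857°E:
  A: 21.8197 km
  B: 4.2792 km
  C: 28.8722 km
  → nearest: B (4.2792 km)
Q at 51.5700°N, 1.2091°E:
  A: 25.7900 km
  B: 6.5633 km
  C: 30.0787 km
  → nearest: B (6.5633 km)
R at 51.3243°N, 0.9758°E:
  A: 26.2302 km
  B: 28.6279 km
  C: 12.3879 km
  → nearest: C (12.3879 km)
S at 51.5924°N, 1.1490°E:
  A: 29.8250 km
  B: 10.9394 km
  C: 32.2941 km
  → nearest: B (10.9394 km)
T at 51.2025°N, 1.2919°E:
  A: 17.5092 km
  B: 35.0921 km
  C: 14.8418 km
  → nearest: C (14.8418 km)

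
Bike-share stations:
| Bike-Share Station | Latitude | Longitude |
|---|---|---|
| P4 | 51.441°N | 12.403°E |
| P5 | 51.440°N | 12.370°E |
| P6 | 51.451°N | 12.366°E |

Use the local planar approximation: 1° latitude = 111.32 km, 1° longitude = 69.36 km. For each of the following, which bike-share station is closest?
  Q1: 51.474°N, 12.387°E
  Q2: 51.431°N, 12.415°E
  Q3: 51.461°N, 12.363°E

Q1→P6; Q2→P4; Q3→P6

Q1 at 51.474°N, 12.387°E:
  P4: √((-0.033·111.32)² + (0.016·69.36)²) = √(13.49504 + 1.23157) = 3.838 km
  P5: √((-0.034·111.32)² + (-0.017·69.36)²) = √(14.32532 + 1.39032) = 3.964 km
  P6: √((-0.023·111.32)² + (-0.021·69.36)²) = √(6.55544 + 2.12157) = 2.946 km
  → nearest: P6 (2.946 km)
Q2 at 51.431°N, 12.415°E:
  P4: √((0.010·111.32)² + (-0.012·69.36)²) = √(1.23921 + 0.69276) = 1.390 km
  P5: √((0.009·111.32)² + (-0.045·69.36)²) = √(1.00376 + 9.74189) = 3.278 km
  P6: √((0.020·111.32)² + (-0.049·69.36)²) = √(4.95686 + 11.55075) = 4.063 km
  → nearest: P4 (1.390 km)
Q3 at 51.461°N, 12.363°E:
  P4: √((-0.020·111.32)² + (0.040·69.36)²) = √(4.95686 + 7.69730) = 3.557 km
  P5: √((-0.021·111.32)² + (0.007·69.36)²) = √(5.46493 + 0.23573) = 2.388 km
  P6: √((-0.010·111.32)² + (0.003·69.36)²) = √(1.23921 + 0.04330) = 1.132 km
  → nearest: P6 (1.132 km)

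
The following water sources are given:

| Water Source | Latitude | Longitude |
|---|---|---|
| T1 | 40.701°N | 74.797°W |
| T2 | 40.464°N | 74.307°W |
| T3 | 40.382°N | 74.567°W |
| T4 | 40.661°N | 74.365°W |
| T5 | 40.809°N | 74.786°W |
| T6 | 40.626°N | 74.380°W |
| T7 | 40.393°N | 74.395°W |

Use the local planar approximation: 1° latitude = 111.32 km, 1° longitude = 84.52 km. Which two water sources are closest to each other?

T4 and T6

Pairwise distances:
T1–T2: 49.104 km
T1–T3: 40.484 km
T1–T4: 36.783 km
T1–T5: 12.058 km
T1–T6: 36.220 km
T1–T7: 48.270 km
T2–T3: 23.796 km
T2–T4: 22.471 km
T2–T5: 55.803 km
T2–T6: 19.060 km
T2–T7: 10.853 km
T3–T4: 35.442 km
T3–T5: 51.010 km
T3–T6: 31.426 km
T3–T7: 14.589 km
T4–T5: 39.212 km
T4–T6: 4.097 km
T4–T7: 29.941 km
T5–T6: 39.906 km
T5–T7: 56.892 km
T6–T7: 25.969 km
Closest pair: T4–T6 at 4.097 km.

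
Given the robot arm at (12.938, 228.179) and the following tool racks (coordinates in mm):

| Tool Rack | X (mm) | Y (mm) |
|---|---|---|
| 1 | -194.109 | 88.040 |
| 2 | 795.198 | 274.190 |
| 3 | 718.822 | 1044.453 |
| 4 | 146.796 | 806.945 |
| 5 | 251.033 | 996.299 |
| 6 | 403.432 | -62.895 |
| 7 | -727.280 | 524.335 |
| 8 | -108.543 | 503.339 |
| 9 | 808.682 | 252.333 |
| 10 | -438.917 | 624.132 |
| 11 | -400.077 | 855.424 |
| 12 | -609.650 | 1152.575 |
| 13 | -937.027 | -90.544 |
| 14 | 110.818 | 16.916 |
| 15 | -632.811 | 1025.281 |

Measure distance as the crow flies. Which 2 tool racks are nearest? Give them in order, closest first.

Distances from (12.938, 228.179):
1: √((-207.047)² + (-140.139)²) = √(42868.46021 + 19638.93932) = 250.015 mm
2: √((782.260)² + (46.011)²) = √(611930.70760 + 2117.01212) = 783.612 mm
3: √((705.884)² + (816.274)²) = √(498272.22146 + 666303.24308) = 1079.155 mm
4: √((133.858)² + (578.766)²) = √(17917.96416 + 334970.08276) = 594.044 mm
5: √((238.095)² + (768.120)²) = √(56689.22903 + 590008.33440) = 804.175 mm
6: √((390.494)² + (-291.074)²) = √(152485.56404 + 84724.07348) = 487.042 mm
7: √((-740.218)² + (296.156)²) = √(547922.68752 + 87708.37634) = 797.265 mm
8: √((-121.481)² + (275.160)²) = √(14757.63336 + 75713.02560) = 300.783 mm
9: √((795.744)² + (24.154)²) = √(633208.51354 + 583.41572) = 796.111 mm
10: √((-451.855)² + (395.953)²) = √(204172.94102 + 156778.77821) = 600.793 mm
11: √((-413.015)² + (627.245)²) = √(170581.39022 + 393436.29002) = 751.011 mm
12: √((-622.588)² + (924.396)²) = √(387615.81774 + 854507.96482) = 1114.506 mm
13: √((-949.965)² + (-318.723)²) = √(902433.50123 + 101584.35073) = 1002.007 mm
14: √((97.880)² + (-211.263)²) = √(9580.49440 + 44632.05517) = 232.836 mm
15: √((-645.749)² + (797.102)²) = √(416991.77100 + 635371.59840) = 1025.848 mm
Sorted: 14 (232.836 mm) < 1 (250.015 mm) < 8 (300.783 mm) < 6 (487.042 mm) < …

14, 1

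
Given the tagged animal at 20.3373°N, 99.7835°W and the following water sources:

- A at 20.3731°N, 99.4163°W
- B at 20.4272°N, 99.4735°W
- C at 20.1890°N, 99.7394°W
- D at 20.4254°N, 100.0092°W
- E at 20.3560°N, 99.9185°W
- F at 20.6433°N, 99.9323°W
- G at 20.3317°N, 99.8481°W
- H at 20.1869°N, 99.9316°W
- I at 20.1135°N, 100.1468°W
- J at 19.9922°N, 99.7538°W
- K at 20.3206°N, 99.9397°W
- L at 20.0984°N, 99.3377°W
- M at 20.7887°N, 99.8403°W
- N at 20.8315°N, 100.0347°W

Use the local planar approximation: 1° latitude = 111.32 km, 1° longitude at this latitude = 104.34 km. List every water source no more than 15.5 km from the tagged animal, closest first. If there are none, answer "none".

G, E

Distances from 20.3373°N, 99.7835°W:
A: √((0.0358·111.32)² + (0.3672·104.34)²) = √(15.882265 + 1467.935623) = 38.5204 km
B: √((0.0899·111.32)² + (0.3100·104.34)²) = √(100.153419 + 1046.224901) = 33.8582 km
C: √((-0.1483·111.32)² + (0.0441·104.34)²) = √(272.539025 + 21.172827) = 17.1380 km
D: √((0.0881·111.32)² + (-0.2257·104.34)²) = √(96.182976 + 554.580740) = 25.5101 km
E: √((0.0187·111.32)² + (-0.1350·104.34)²) = √(4.333408 + 198.412579) = 14.2389 km
F: √((0.3060·111.32)² + (-0.1488·104.34)²) = √(1160.350646 + 241.050217) = 37.4353 km
G: √((-0.0056·111.32)² + (-0.0646·104.34)²) = √(0.388618 + 45.432507) = 6.7691 km
H: √((-0.1504·111.32)² + (-0.1481·104.34)²) = √(280.312244 + 238.787606) = 22.7838 km
I: √((-0.2238·111.32)² + (-0.3633·104.34)²) = √(620.678297 + 1436.919573) = 45.3608 km
J: √((-0.3451·111.32)² + (0.0297·104.34)²) = √(1475.829931 + 9.603169) = 38.5413 km
K: √((-0.0167·111.32)² + (-0.1562·104.34)²) = √(3.456045 + 265.621805) = 16.4036 km
L: √((-0.2389·111.32)² + (0.4458·104.34)²) = √(707.259346 + 2163.624014) = 53.5806 km
M: √((0.4514·111.32)² + (-0.0568·104.34)²) = √(2525.047224 + 35.123544) = 50.5981 km
N: √((0.4942·111.32)² + (-0.2512·104.34)²) = √(3026.578046 + 686.975003) = 60.9389 km
Threshold 15.5 km: G (6.7691 km), E (14.2389 km) are within range.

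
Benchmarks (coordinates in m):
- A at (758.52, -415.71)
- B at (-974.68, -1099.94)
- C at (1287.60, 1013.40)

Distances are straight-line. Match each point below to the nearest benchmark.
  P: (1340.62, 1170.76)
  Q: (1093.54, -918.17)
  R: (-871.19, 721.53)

P→C; Q→A; R→B

P at (1340.62, 1170.76):
  A: 1689.89 m
  B: 3242.95 m
  C: 166.05 m
  → nearest: C (166.05 m)
Q at (1093.54, -918.17):
  A: 603.91 m
  B: 2076.19 m
  C: 1941.29 m
  → nearest: A (603.91 m)
R at (-871.19, 721.53):
  A: 1987.28 m
  B: 1824.41 m
  C: 2178.43 m
  → nearest: B (1824.41 m)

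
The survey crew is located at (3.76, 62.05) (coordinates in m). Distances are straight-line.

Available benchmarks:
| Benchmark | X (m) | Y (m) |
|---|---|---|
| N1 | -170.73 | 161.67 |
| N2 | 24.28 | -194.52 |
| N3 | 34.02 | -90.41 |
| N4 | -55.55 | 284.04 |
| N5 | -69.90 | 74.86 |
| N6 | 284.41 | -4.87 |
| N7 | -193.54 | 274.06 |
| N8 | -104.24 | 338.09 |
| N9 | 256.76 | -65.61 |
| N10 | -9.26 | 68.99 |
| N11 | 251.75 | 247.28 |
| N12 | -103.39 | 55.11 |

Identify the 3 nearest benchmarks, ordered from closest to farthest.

Distances from (3.76, 62.05):
N1: √((-174.49)² + (99.62)²) = √(30446.7601 + 9924.1444) = 200.93 m
N2: √((20.52)² + (-256.57)²) = √(421.0704 + 65828.1649) = 257.39 m
N3: √((30.26)² + (-152.46)²) = √(915.6676 + 23244.0516) = 155.43 m
N4: √((-59.31)² + (221.99)²) = √(3517.6761 + 49279.5601) = 229.78 m
N5: √((-73.66)² + (12.81)²) = √(5425.7956 + 164.0961) = 74.77 m
N6: √((280.65)² + (-66.92)²) = √(78764.4225 + 4478.2864) = 288.52 m
N7: √((-197.30)² + (212.01)²) = √(38927.2900 + 44948.2401) = 289.61 m
N8: √((-108.00)² + (276.04)²) = √(11664.0000 + 76198.0816) = 296.42 m
N9: √((253.00)² + (-127.66)²) = √(64009.0000 + 16297.0756) = 283.38 m
N10: √((-13.02)² + (6.94)²) = √(169.5204 + 48.1636) = 14.75 m
N11: √((247.99)² + (185.23)²) = √(61499.0401 + 34310.1529) = 309.53 m
N12: √((-107.15)² + (-6.94)²) = √(11481.1225 + 48.1636) = 107.37 m
Sorted: N10 (14.75 m) < N5 (74.77 m) < N12 (107.37 m) < N3 (155.43 m) < N1 (200.93 m) < …

N10, N5, N12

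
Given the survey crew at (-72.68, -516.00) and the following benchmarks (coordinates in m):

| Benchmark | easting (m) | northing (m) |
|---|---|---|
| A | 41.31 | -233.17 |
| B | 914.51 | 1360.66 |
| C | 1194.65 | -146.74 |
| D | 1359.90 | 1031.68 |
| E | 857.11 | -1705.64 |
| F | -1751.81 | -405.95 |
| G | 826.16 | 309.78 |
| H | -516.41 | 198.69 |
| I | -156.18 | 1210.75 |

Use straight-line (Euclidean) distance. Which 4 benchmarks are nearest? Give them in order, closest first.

Distances from (-72.68, -516.00):
A: √((113.99)² + (282.83)²) = √(12993.7201 + 79992.8089) = 304.94 m
B: √((987.19)² + (1876.66)²) = √(974544.0961 + 3521852.7556) = 2120.47 m
C: √((1267.33)² + (369.26)²) = √(1606125.3289 + 136352.9476) = 1320.03 m
D: √((1432.58)² + (1547.68)²) = √(2052285.4564 + 2395313.3824) = 2108.93 m
E: √((929.79)² + (-1189.64)²) = √(864509.4441 + 1415243.3296) = 1509.89 m
F: √((-1679.13)² + (110.05)²) = √(2819477.5569 + 12111.0025) = 1682.73 m
G: √((898.84)² + (825.78)²) = √(807913.3456 + 681912.6084) = 1220.58 m
H: √((-443.73)² + (714.69)²) = √(196896.3129 + 510781.7961) = 841.24 m
I: √((-83.50)² + (1726.75)²) = √(6972.2500 + 2981665.5625) = 1728.77 m
Sorted: A (304.94 m) < H (841.24 m) < G (1220.58 m) < C (1320.03 m) < E (1509.89 m) < F (1682.73 m) < …

A, H, G, C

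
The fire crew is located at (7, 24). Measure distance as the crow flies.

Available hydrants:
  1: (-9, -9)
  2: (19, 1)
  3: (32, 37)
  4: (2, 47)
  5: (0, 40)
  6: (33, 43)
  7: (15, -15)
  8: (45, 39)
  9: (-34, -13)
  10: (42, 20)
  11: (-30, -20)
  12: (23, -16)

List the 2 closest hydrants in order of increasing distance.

5, 4

Distances from (7, 24):
1: 36.7
2: 25.9
3: 28.2
4: 23.5
5: 17.5
6: 32.2
7: 39.8
8: 40.9
9: 55.2
10: 35.2
11: 57.5
12: 43.1
Sorted: 5 (17.5) < 4 (23.5) < 2 (25.9) < 3 (28.2) < …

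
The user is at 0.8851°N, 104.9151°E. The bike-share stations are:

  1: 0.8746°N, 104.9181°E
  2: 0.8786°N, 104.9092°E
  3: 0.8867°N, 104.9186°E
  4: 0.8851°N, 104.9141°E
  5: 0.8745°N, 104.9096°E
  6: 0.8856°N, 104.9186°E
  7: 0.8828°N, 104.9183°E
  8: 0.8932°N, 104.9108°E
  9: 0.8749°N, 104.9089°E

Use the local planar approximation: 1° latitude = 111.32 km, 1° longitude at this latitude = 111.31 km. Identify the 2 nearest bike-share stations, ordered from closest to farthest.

Distances from 0.8851°N, 104.9151°E:
1: 1.2156 km
2: 0.9772 km
3: 0.4284 km
4: 0.1113 km
5: 1.3294 km
6: 0.3935 km
7: 0.4387 km
8: 1.0209 km
9: 1.3287 km
Sorted: 4 (0.1113 km) < 6 (0.3935 km) < 3 (0.4284 km) < 7 (0.4387 km) < …

4, 6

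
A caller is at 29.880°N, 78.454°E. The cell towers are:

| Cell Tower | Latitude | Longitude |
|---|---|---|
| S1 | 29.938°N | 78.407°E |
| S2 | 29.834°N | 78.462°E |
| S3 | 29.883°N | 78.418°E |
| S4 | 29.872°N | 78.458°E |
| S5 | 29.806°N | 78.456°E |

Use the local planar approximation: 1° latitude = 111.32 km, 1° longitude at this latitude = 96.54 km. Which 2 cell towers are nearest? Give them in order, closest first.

S4, S3

Distances from 29.880°N, 78.454°E:
S1: 7.891 km
S2: 5.179 km
S3: 3.491 km
S4: 0.971 km
S5: 8.240 km
Sorted: S4 (0.971 km) < S3 (3.491 km) < S2 (5.179 km) < S1 (7.891 km) < …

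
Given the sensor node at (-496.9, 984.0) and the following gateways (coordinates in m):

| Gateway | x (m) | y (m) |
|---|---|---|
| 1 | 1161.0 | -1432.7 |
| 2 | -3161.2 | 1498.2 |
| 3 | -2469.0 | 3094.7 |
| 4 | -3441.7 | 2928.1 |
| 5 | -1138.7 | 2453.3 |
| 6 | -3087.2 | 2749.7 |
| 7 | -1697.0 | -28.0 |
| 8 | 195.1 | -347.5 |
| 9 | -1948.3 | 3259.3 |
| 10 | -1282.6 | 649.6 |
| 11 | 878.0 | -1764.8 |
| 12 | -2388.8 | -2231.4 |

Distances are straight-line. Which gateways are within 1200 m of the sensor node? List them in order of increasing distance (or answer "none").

10

Distances from (-496.9, 984.0):
1: 2930.7 m
2: 2713.5 m
3: 2888.6 m
4: 3528.7 m
5: 1603.4 m
6: 3134.9 m
7: 1569.8 m
8: 1500.6 m
9: 2698.8 m
10: 853.9 m
11: 3073.5 m
12: 3730.7 m
Threshold 1200 m: 10 (853.9 m) is within range.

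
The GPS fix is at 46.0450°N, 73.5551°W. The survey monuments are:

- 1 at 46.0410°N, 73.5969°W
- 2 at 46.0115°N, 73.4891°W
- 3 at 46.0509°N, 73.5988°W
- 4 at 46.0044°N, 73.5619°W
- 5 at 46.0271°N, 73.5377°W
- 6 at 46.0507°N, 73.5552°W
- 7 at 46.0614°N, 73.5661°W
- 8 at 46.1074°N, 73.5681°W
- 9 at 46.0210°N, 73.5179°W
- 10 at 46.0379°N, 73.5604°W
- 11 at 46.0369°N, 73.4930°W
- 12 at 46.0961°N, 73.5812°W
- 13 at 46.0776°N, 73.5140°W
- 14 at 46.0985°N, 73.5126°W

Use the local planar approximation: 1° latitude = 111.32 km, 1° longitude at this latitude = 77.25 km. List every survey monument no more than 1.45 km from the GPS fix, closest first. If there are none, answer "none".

6, 10

Distances from 46.0450°N, 73.5551°W:
1: √((-0.0040·111.32)² + (-0.0418·77.25)²) = √(0.198274 + 10.426764) = 3.2596 km
2: √((-0.0335·111.32)² + (0.0660·77.25)²) = √(13.907082 + 25.994702) = 6.3168 km
3: √((0.0059·111.32)² + (-0.0437·77.25)²) = √(0.431370 + 11.396194) = 3.4391 km
4: √((-0.0406·111.32)² + (-0.0068·77.25)²) = √(20.426712 + 0.275940) = 4.5500 km
5: √((-0.0179·111.32)² + (0.0174·77.25)²) = √(3.970566 + 1.806739) = 2.4036 km
6: √((0.0057·111.32)² + (-0.0001·77.25)²) = √(0.402621 + 0.000060) = 0.6346 km
7: √((0.0164·111.32)² + (-0.0110·77.25)²) = √(3.332991 + 0.722075) = 2.0137 km
8: √((0.0624·111.32)² + (-0.0130·77.25)²) = √(48.252028 + 1.008518) = 7.0186 km
9: √((-0.0240·111.32)² + (0.0372·77.25)²) = √(7.137874 + 8.258152) = 3.9238 km
10: √((-0.0071·111.32)² + (-0.0053·77.25)²) = √(0.624688 + 0.167629) = 0.8901 km
11: √((-0.0081·111.32)² + (0.0621·77.25)²) = √(0.813048 + 23.013368) = 4.8812 km
12: √((0.0511·111.32)² + (-0.0261·77.25)²) = √(32.358486 + 4.065163) = 6.0352 km
13: √((0.0326·111.32)² + (0.0411·77.25)²) = √(13.169873 + 10.080466) = 4.8219 km
14: √((0.0535·111.32)² + (0.0425·77.25)²) = √(35.469410 + 10.778910) = 6.8006 km
Threshold 1.45 km: 6 (0.6346 km), 10 (0.8901 km) are within range.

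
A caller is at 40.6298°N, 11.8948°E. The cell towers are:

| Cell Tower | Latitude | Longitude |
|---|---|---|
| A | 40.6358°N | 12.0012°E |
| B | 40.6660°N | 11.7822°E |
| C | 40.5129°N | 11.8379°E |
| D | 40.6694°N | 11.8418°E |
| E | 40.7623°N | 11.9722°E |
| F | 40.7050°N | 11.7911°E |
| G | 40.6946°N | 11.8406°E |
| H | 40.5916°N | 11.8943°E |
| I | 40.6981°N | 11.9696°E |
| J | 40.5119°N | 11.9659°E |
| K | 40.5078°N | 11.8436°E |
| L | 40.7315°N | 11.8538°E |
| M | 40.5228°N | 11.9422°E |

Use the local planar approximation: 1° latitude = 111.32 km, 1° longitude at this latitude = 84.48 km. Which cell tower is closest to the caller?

H

Distances from 40.6298°N, 11.8948°E:
A: √((0.0060·111.32)² + (0.1064·84.48)²) = √(0.446117 + 80.796224) = 9.0135 km
B: √((0.0362·111.32)² + (-0.1126·84.48)²) = √(16.239159 + 90.486667) = 10.3308 km
C: √((-0.1169·111.32)² + (-0.0569·84.48)²) = √(169.346185 + 23.106403) = 13.8727 km
D: √((0.0396·111.32)² + (-0.0530·84.48)²) = √(19.432862 + 20.047469) = 6.2833 km
E: √((0.1325·111.32)² + (0.0774·84.48)²) = √(217.559550 + 42.755278) = 16.1343 km
F: √((0.0752·111.32)² + (-0.1037·84.48)²) = √(70.078061 + 76.747692) = 12.1172 km
G: √((0.0648·111.32)² + (-0.0542·84.48)²) = √(52.035102 + 20.965556) = 8.5440 km
H: √((-0.0382·111.32)² + (-0.0005·84.48)²) = √(18.083110 + 0.001784) = 4.2526 km
I: √((0.0683·111.32)² + (0.0748·84.48)²) = √(57.807981 + 39.931075) = 9.8863 km
J: √((-0.1179·111.32)² + (0.0711·84.48)²) = √(172.255860 + 36.078379) = 14.4338 km
K: √((-0.1220·111.32)² + (-0.0512·84.48)²) = √(184.444647 + 18.708878) = 14.2532 km
L: √((0.1017·111.32)² + (-0.0410·84.48)²) = √(128.170566 + 11.997079) = 11.8392 km
M: √((-0.1070·111.32)² + (0.0474·84.48)²) = √(141.877638 + 16.034835) = 12.5663 km
Minimum: H at 4.2526 km.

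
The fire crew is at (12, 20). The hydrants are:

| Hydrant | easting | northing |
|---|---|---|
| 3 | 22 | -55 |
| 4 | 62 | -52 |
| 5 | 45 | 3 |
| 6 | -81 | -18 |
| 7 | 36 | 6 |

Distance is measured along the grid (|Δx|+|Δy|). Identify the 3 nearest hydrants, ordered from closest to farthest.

Distances from (12, 20):
3: |10| + |-75| = 10 + 75 = 85
4: |50| + |-72| = 50 + 72 = 122
5: |33| + |-17| = 33 + 17 = 50
6: |-93| + |-38| = 93 + 38 = 131
7: |24| + |-14| = 24 + 14 = 38
Sorted: 7 (38) < 5 (50) < 3 (85) < 4 (122) < 6 (131)

7, 5, 3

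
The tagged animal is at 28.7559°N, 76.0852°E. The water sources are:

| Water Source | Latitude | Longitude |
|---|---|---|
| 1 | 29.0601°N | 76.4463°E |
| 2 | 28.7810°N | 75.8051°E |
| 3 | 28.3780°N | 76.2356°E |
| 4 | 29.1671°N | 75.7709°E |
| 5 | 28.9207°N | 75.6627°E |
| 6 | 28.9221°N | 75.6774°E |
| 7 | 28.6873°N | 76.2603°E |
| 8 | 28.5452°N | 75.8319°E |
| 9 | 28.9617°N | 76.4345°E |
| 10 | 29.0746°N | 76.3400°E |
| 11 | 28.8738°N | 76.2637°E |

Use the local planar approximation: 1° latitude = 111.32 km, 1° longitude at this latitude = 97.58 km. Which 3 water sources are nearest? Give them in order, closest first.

7, 11, 2

Distances from 28.7559°N, 76.0852°E:
1: √((0.3042·111.32)² + (0.3611·97.58)²) = √(1146.739612 + 1241.585421) = 48.8705 km
2: √((0.0251·111.32)² + (-0.2801·97.58)²) = √(7.807174 + 747.046861) = 27.4746 km
3: √((-0.3779·111.32)² + (0.1504·97.58)²) = √(1769.702153 + 215.385915) = 44.5543 km
4: √((0.4112·111.32)² + (-0.3143·97.58)²) = √(2095.330850 + 940.611728) = 55.0994 km
5: √((0.1648·111.32)² + (-0.4225·97.58)²) = √(336.558691 + 1699.710879) = 45.1250 km
6: √((0.1662·111.32)² + (-0.4078·97.58)²) = √(342.301210 + 1583.492718) = 43.8839 km
7: √((-0.0686·111.32)² + (0.1751·97.58)²) = √(58.316926 + 291.940212) = 18.7152 km
8: √((-0.2107·111.32)² + (-0.2533·97.58)²) = √(550.142842 + 610.930781) = 34.0745 km
9: √((0.2058·111.32)² + (0.3493·97.58)²) = √(524.852338 + 1161.766365) = 41.0685 km
10: √((0.3187·111.32)² + (0.2548·97.58)²) = √(1258.666062 + 618.187864) = 43.3227 km
11: √((0.1179·111.32)² + (0.1785·97.58)²) = √(172.255860 + 303.387769) = 21.8093 km
Sorted: 7 (18.7152 km) < 11 (21.8093 km) < 2 (27.4746 km) < 8 (34.0745 km) < 9 (41.0685 km) < …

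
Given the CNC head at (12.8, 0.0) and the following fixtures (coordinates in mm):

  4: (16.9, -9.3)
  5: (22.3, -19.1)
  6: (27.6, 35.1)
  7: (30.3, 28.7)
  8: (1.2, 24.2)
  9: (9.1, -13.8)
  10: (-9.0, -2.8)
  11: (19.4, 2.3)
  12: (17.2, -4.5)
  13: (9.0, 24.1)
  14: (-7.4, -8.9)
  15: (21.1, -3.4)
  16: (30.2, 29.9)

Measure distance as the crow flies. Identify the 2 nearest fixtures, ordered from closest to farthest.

12, 11

Distances from (12.8, 0.0):
4: 10.2 mm
5: 21.3 mm
6: 38.1 mm
7: 33.6 mm
8: 26.8 mm
9: 14.3 mm
10: 22.0 mm
11: 7.0 mm
12: 6.3 mm
13: 24.4 mm
14: 22.1 mm
15: 9.0 mm
16: 34.6 mm
Sorted: 12 (6.3 mm) < 11 (7.0 mm) < 15 (9.0 mm) < 4 (10.2 mm) < …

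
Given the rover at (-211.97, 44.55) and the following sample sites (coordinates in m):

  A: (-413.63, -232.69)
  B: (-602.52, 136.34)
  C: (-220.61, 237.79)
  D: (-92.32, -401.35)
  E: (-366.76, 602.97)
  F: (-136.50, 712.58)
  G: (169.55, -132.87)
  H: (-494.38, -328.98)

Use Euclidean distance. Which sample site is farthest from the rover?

Distances from (-211.97, 44.55):
A: 342.82 m
B: 401.19 m
C: 193.43 m
D: 461.67 m
E: 579.48 m
F: 672.28 m
G: 420.76 m
H: 468.27 m
Maximum: F at 672.28 m.

F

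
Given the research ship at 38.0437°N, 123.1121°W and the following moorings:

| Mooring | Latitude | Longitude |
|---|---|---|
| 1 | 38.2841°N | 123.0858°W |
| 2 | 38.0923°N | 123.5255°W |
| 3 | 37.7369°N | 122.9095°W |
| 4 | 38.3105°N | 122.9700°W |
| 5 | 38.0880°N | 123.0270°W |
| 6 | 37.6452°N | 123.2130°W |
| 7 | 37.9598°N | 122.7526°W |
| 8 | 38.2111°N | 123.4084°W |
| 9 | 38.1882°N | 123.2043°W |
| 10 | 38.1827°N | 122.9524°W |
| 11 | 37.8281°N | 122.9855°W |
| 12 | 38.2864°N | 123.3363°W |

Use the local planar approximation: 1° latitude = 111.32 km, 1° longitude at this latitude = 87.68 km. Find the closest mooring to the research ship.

5

Distances from 38.0437°N, 123.1121°W:
1: 26.8605 km
2: 36.6484 km
3: 38.4965 km
4: 32.2077 km
5: 8.9440 km
6: 45.2346 km
7: 32.8756 km
8: 31.9719 km
9: 18.0029 km
10: 20.8686 km
11: 26.4432 km
12: 33.4121 km
Minimum: 5 at 8.9440 km.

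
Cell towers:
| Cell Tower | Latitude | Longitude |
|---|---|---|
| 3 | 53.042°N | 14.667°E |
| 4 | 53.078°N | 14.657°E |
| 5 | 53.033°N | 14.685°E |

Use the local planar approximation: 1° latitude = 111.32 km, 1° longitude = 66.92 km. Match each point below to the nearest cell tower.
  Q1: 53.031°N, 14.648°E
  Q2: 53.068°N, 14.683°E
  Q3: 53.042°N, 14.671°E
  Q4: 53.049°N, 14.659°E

Q1→3; Q2→4; Q3→3; Q4→3

Q1 at 53.031°N, 14.648°E:
  3: √((0.011·111.32)² + (0.019·66.92)²) = √(1.49945 + 1.61666) = 1.765 km
  4: √((0.047·111.32)² + (0.009·66.92)²) = √(27.37424 + 0.36274) = 5.267 km
  5: √((0.002·111.32)² + (0.037·66.92)²) = √(0.04957 + 6.13077) = 2.486 km
  → nearest: 3 (1.765 km)
Q2 at 53.068°N, 14.683°E:
  3: √((-0.026·111.32)² + (-0.016·66.92)²) = √(8.37709 + 1.14644) = 3.086 km
  4: √((0.010·111.32)² + (-0.026·66.92)²) = √(1.23921 + 3.02732) = 2.066 km
  5: √((-0.035·111.32)² + (0.002·66.92)²) = √(15.18037 + 0.01791) = 3.898 km
  → nearest: 4 (2.066 km)
Q3 at 53.042°N, 14.671°E:
  3: √((0.000·111.32)² + (-0.004·66.92)²) = √(0.00000 + 0.07165) = 0.268 km
  4: √((0.036·111.32)² + (-0.014·66.92)²) = √(16.06022 + 0.87774) = 4.116 km
  5: √((-0.009·111.32)² + (0.014·66.92)²) = √(1.00376 + 0.87774) = 1.372 km
  → nearest: 3 (0.268 km)
Q4 at 53.049°N, 14.659°E:
  3: √((-0.007·111.32)² + (0.008·66.92)²) = √(0.60721 + 0.28661) = 0.945 km
  4: √((0.029·111.32)² + (-0.002·66.92)²) = √(10.42179 + 0.01791) = 3.231 km
  5: √((-0.016·111.32)² + (0.026·66.92)²) = √(3.17239 + 3.02732) = 2.490 km
  → nearest: 3 (0.945 km)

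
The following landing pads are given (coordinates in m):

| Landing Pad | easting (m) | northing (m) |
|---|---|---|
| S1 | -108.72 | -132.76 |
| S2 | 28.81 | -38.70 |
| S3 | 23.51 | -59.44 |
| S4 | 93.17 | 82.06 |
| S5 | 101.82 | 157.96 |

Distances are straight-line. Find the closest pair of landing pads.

Pairwise distances:
S1–S2: √((137.53)² + (94.06)²) = √(18914.5009 + 8847.2836) = 166.62 m
S1–S3: √((132.23)² + (73.32)²) = √(17484.7729 + 5375.8224) = 151.20 m
S1–S4: √((201.89)² + (214.82)²) = √(40759.5721 + 46147.6324) = 294.80 m
S1–S5: √((210.54)² + (290.72)²) = √(44327.0916 + 84518.1184) = 358.95 m
S2–S3: √((-5.30)² + (-20.74)²) = √(28.0900 + 430.1476) = 21.41 m
S2–S4: √((64.36)² + (120.76)²) = √(4142.2096 + 14582.9776) = 136.84 m
S2–S5: √((73.01)² + (196.66)²) = √(5330.4601 + 38675.1556) = 209.78 m
S3–S4: √((69.66)² + (141.50)²) = √(4852.5156 + 20022.2500) = 157.72 m
S3–S5: √((78.31)² + (217.40)²) = √(6132.4561 + 47262.7600) = 231.07 m
S4–S5: √((8.65)² + (75.90)²) = √(74.8225 + 5760.8100) = 76.39 m
Closest pair: S2–S3 at 21.41 m.

S2 and S3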